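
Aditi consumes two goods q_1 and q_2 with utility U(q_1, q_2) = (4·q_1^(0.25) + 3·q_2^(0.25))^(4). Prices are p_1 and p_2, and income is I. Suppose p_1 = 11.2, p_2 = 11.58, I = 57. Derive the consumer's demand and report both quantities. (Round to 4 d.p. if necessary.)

q_1* = 3.0404, q_2* = 1.9816

MRS = MU_q_1/MU_q_2 = (4/3)·(q_2/q_1)^(0.75). Set equal to p_1/p_2.
Solve for the ratio: q_2/q_1 = [(3/4)·p_1/p_2]^(4/3).
Substitute q_2 = (q_2/q_1)·q_1 into the budget: q_1* = I/(p_1 + p_2·(q_2/q_1)).
Numerically q_2/q_1 = 0.65177, so q_1* = 57/(11.2 + 11.58·0.65177) = 3.0404 and q_2* = 0.65177·3.0404 = 1.9816.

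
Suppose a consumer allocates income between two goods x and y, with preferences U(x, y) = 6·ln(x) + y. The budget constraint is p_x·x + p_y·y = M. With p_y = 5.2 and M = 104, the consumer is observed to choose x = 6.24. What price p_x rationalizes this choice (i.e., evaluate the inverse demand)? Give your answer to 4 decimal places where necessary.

p_x = 5

MU_x = 6/x, MU_y = 1. Tangency: 6/x = p_x/p_y.
So x*(p_x,p_y) = 6·p_y/p_x, independent of income; and y* = (M − 6·p_y)/p_y.
Set x* = 6.24 in the demand function and solve for p_x: p_x = 5.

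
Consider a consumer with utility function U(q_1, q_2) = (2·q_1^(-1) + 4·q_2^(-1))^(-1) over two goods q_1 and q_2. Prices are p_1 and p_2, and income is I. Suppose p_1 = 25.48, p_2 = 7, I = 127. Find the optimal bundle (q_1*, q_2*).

MU_q_1 ∝ 2·q_1^(-2), MU_q_2 ∝ 4·q_2^(-2), so MRS = (1/2)·(q_2/q_1)^(2) = p_1/p_2.
Solve for the ratio: q_2/q_1 = [2·p_1/p_2]^(0.5).
With the ratio pinned down, the budget gives q_1* = I/(p_1 + p_2·(q_2/q_1)) and q_2* = (q_2/q_1)·q_1*.
Numerically q_2/q_1 = 2.698148, so q_1* = 127/(25.48 + 7·2.698148) = 2.8625 and q_2* = 2.698148·2.8625 = 7.7234.

q_1* = 2.8625, q_2* = 7.7234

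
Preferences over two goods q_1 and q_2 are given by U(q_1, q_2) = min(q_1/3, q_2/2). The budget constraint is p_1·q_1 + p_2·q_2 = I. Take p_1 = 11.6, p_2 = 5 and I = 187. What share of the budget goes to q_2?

share on q_2 = 0.2232

Demand: q_1*(p_1,p_2,I) = 3·I/(3·p_1 + 2·p_2), q_2* = 2·I/(3·p_1 + 2·p_2).
Here 3·11.6 + 2·5 = 44.8, giving q_1* = 12.5223 and q_2* = 8.3482.
Expenditure on q_2: 5·8.3482 = 41.7411; share = 0.2232.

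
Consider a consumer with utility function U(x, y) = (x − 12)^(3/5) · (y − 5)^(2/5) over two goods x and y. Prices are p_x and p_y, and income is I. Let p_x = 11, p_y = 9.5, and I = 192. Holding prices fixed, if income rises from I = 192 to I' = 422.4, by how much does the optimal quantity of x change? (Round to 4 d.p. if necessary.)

This is Cobb-Douglas in (x−12, y−5): tangency gives 0.6·p_y·(y−5) = 0.4·p_x·(x−12).
Substituting into the budget: x* = 12 + 0.6·(I − 12·p_x − 5·p_y)/p_x, and y* = 5 + 0.4·(…)/p_y.
Discretionary income = 192 − 12·11 − 5·9.5 = 12.5; x* = 12 + 0.6·12.5/11 = 12.6818.
At I' = 422.4: x* = 25.2491. Change: 25.2491 − 12.6818 = 12.5673.

Δx* = 12.5673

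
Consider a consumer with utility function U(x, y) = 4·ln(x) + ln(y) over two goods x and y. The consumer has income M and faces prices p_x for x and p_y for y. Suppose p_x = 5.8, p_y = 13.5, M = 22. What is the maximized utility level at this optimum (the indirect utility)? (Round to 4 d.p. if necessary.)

V = 3.3191

The MRS is 4·y/x. Set MRS = p_x/p_y.
Rearranging, p_y·y = (1/4)·p_x·x. Substituting into the budget gives p_x·x·(1 + (1/4)) = M.
Demand: x*(p_x,p_y,M) = 0.8·M/p_x and y* = 0.2·M/p_y.
At p_x=5.8, p_y=13.5, M=22: x* = 0.8·22/5.8 = 3.0345, y* = 0.3259.
Utility at the optimum: U(3.0345, 0.3259) = 3.3191.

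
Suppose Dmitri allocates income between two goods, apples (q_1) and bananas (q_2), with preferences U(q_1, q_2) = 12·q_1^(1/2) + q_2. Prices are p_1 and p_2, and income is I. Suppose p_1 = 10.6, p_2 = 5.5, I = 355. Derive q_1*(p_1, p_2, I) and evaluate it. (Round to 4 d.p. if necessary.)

q_1* = 9.6921

Set MRS = p_1/p_2: 6·q_1^(−1/2) = p_1/p_2.
Solve: √q_1 = 6·p_2/p_1, so q_1*(p_1,p_2) = (6·p_2/p_1)², and q_2* = (I − p_1·q_1*)/p_2.
Plugging in: q_1* = (6·5.5/10.6)² = 9.6921.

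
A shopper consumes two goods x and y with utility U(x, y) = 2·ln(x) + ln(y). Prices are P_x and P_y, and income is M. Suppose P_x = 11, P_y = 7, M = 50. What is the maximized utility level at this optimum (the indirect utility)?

The MRS is 2·y/x. Set MRS = P_x/P_y.
So 2·P_y·y = P_x·x; combined with the budget, a share 2/3 of income goes to x.
Demand: x*(P_x,P_y,M) = 2/3·M/P_x and y* = 1/3·M/P_y.
At P_x=11, P_y=7, M=50: x* = 2/3·50/11 = 3.0303, y* = 2.381.
Utility at the optimum: U(3.0303, 2.381) = 3.0848.

V = 3.0848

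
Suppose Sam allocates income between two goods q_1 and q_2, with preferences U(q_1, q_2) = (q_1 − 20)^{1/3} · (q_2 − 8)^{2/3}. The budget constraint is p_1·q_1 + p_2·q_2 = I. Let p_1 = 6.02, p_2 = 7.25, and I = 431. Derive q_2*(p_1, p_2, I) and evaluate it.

q_2* = 31.2276

Let q_1' = q_1−20, q_2' = q_2−8. MRS = (1/2)·q_2'/q_1' = p_1/p_2.
After buying the subsistence bundle (20, 8), a share 1/3 of the remaining income goes to q_1: q_1* = 20 + 1/3·(I − 20p_1 − 8p_2)/p_1.
Discretionary income = 431 − 20·6.02 − 8·7.25 = 252.6; q_2* = 8 + 2/3·252.6/7.25 = 31.2276.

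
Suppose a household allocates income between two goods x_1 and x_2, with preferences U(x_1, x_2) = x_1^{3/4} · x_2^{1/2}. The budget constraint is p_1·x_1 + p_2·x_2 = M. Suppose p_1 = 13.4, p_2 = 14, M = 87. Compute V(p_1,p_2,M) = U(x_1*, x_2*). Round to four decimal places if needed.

V = 4.3717

MU_x_1/MU_x_2 = (0.75·x_2)/(0.5·x_1); tangency sets this equal to p_1/p_2.
Rearranging, p_2·x_2 = (2/3)·p_1·x_1. Substituting into the budget gives p_1·x_1·(1 + (2/3)) = M.
Demand: x_1*(p_1,p_2,M) = 0.6·M/p_1 and x_2* = 0.4·M/p_2.
At p_1=13.4, p_2=14, M=87: x_1* = 0.6·87/13.4 = 3.8955, x_2* = 2.4857.
Utility at the optimum: U(3.8955, 2.4857) = 4.3717.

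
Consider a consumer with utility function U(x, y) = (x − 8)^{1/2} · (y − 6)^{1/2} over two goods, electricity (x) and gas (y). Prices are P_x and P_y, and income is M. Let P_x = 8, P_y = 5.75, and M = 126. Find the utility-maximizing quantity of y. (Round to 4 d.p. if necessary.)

Let x' = x−8, y' = y−6. MRS = y'/x' = P_x/P_y.
Substituting into the budget: x* = 8 + 0.5·(M − 8·P_x − 6·P_y)/P_x, and y* = 6 + 0.5·(…)/P_y.
Discretionary income = 126 − 8·8 − 6·5.75 = 27.5; y* = 6 + 0.5·27.5/5.75 = 8.3913.

y* = 8.3913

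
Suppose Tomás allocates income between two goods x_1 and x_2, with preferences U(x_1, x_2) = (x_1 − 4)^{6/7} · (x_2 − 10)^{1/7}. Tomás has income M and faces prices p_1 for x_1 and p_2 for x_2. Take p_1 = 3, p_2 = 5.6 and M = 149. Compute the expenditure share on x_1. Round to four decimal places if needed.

MRS = 6·(x_2−10)/(x_1−4). Tangency with p_1/p_2 gives x_2−10 = (1/6)·(p_1/p_2)·(x_1−4).
After buying the subsistence bundle (4, 10), a share 6/7 of the remaining income goes to x_1: x_1* = 4 + 6/7·(M − 4p_1 − 10p_2)/p_1.
Discretionary income = 149 − 4·3 − 10·5.6 = 81; x_1* = 4 + 6/7·81/3 = 27.1429; x_2* = 10 + 1/7·81/5.6 = 12.0663.
Expenditure on x_1: 3·27.1429 = 81.4286; share = 0.5465.

share on x_1 = 0.5465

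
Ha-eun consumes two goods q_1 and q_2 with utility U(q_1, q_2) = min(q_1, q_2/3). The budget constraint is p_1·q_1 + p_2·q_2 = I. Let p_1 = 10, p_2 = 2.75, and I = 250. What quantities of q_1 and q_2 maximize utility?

q_1* = 13.6986, q_2* = 41.0959

Demand: q_1*(p_1,p_2,I) = I/(p_1 + 3·p_2), q_2* = 3·I/(p_1 + 3·p_2).
Here 10 + 3·2.75 = 18.25, giving q_1* = 13.6986 and q_2* = 41.0959.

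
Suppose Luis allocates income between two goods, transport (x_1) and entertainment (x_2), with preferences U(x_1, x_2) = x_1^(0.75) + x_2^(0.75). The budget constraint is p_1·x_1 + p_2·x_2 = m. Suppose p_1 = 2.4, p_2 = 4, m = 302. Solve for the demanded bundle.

x_1* = 103.4814, x_2* = 13.4112

MRS = MU_x_1/MU_x_2 = (x_2/x_1)^(0.25). Set equal to p_1/p_2.
Solve for the ratio: x_2/x_1 = [p_1/p_2]^(4).
Substitute x_2 = (x_2/x_1)·x_1 into the budget: x_1* = m/(p_1 + p_2·(x_2/x_1)).
Numerically x_2/x_1 = 0.1296, so x_1* = 302/(2.4 + 4·0.1296) = 103.4814 and x_2* = 0.1296·103.4814 = 13.4112.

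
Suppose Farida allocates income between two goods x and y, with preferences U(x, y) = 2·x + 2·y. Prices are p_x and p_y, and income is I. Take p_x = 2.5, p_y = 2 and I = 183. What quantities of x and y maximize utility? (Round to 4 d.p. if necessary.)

x* = 0, y* = 91.5

Linear utility — the consumer picks whichever good has higher MU/price: 2/2.5 = 0.8 vs 2/2 = 1.
y gives more utility per dollar, so spend all income on y: y* = I/p_y, x* = 0.
Numerically: x* = 0, y* = 91.5.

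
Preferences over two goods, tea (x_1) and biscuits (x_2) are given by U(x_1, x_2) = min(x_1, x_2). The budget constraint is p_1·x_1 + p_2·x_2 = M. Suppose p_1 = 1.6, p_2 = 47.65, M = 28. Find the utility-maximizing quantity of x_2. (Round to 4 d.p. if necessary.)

x_2* = 0.5685

Leontief preferences: the optimum is at the kink where x_1/1 = x_2/1, i.e. x_2 = x_1.
Budget: p_1·x_1 + p_2·x_1 = M, so (p_1 + p_2)·x_1 = M.
Demand: x_1*(p_1,p_2,M) = M/(p_1 + p_2), x_2* = M/(p_1 + p_2).
Here 1.6 + 47.65 = 49.25, giving x_2* = 0.5685.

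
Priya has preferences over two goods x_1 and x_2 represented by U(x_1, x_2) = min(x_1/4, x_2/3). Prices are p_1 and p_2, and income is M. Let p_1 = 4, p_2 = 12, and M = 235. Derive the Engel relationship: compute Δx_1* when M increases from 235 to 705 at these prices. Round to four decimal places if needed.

Leontief preferences: the optimum is at the kink where x_1/4 = x_2/3, i.e. x_2 = (3/4)·x_1.
Budget: p_1·x_1 + p_2·(3/4)·x_1 = M, so (4·p_1 + 3·p_2)·x_1 = 4·M.
Demand: x_1*(p_1,p_2,M) = 4·M/(4·p_1 + 3·p_2), x_2* = 3·M/(4·p_1 + 3·p_2).
Here 4·4 + 3·12 = 52, giving x_1* = 18.0769.
At M' = 705: x_1* = 54.2308. Change: 54.2308 − 18.0769 = 36.1538.

Δx_1* = 36.1538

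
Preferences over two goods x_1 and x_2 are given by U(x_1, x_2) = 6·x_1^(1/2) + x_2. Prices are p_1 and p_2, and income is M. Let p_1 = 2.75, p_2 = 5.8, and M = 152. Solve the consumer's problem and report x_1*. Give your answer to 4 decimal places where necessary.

Utility is quasi-linear in x_2; the FOC for x_1 is 3/√x_1 = p_1/p_2.
Thus x_1* = (3·p_2/p_1)² — independent of M — with the rest of income spent on x_2.
Plugging in: x_1* = (3·5.8/2.75)² = 40.0344.

x_1* = 40.0344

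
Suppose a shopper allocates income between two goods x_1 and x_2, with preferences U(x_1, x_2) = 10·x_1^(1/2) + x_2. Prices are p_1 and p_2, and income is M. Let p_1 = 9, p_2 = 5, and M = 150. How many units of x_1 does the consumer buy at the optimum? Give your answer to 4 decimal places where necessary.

x_1* = 7.716

Utility is quasi-linear in x_2; the FOC for x_1 is 5/√x_1 = p_1/p_2.
Thus x_1* = (5·p_2/p_1)² — independent of M — with the rest of income spent on x_2.
Plugging in: x_1* = (5·5/9)² = 7.716.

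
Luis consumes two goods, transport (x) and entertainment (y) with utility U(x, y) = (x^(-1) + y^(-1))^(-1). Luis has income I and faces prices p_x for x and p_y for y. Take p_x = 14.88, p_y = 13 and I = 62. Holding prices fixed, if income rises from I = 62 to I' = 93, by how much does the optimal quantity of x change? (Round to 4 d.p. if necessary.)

Δx* = 1.0768

From the CES first-order condition, (y/x)^(2) = p_x/p_y.
Hence y/x = (p_x/p_y)^(1/(2)), i.e. raised to the 0.5 power.
Substitute y = (y/x)·x into the budget: x* = I/(p_x + p_y·(y/x)).
Numerically y/x = 1.069867, so x* = 62/(14.88 + 13·1.069867) = 2.1537.
At I' = 93: x* = 3.2305. Change: 3.2305 − 2.1537 = 1.0768.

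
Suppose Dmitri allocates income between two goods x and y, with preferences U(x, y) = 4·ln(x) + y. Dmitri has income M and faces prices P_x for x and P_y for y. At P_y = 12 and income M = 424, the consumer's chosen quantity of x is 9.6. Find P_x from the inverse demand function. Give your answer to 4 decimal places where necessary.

Set MRS = P_x/P_y: (4/x)/1 = P_x/P_y.
So x*(P_x,P_y) = 4·P_y/P_x, independent of income; and y* = (M − 4·P_y)/P_y.
Set x* = 9.6 in the demand function and solve for P_x: P_x = 5.

P_x = 5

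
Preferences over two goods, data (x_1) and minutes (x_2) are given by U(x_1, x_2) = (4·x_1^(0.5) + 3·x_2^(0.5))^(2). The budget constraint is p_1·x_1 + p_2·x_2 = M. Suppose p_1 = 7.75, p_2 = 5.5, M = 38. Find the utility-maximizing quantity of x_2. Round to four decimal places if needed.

x_2* = 3.0549

Substitute x_2 = (x_2/x_1)·x_1 into the budget: x_1* = M/(p_1 + p_2·(x_2/x_1)).
Numerically x_2/x_1 = 1.116865, so x_1* = 38/(7.75 + 5.5·1.116865) = 2.7352 and x_2* = 1.116865·2.7352 = 3.0549.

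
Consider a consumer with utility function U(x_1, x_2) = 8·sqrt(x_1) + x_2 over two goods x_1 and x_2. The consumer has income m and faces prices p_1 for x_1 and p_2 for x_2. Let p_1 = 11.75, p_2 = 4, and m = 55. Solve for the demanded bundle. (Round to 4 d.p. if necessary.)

x_1* = 1.8542, x_2* = 8.3032

Thus x_1* = (4·p_2/p_1)² — independent of m — with the rest of income spent on x_2.
Plugging in: x_1* = (4·4/11.75)² = 1.8542, x_2* = 8.3032.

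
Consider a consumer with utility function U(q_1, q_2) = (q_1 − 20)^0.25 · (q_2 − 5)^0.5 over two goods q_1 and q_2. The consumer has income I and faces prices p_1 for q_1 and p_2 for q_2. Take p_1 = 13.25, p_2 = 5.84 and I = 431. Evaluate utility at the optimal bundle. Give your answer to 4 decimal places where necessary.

MRS = (1/2)·(q_2−5)/(q_1−20). Tangency with p_1/p_2 gives q_2−5 = 2·(p_1/p_2)·(q_1−20).
Substituting into the budget: q_1* = 20 + 1/3·(I − 20·p_1 − 5·p_2)/p_1, and q_2* = 5 + 2/3·(…)/p_2.
Discretionary income = 431 − 20·13.25 − 5·5.84 = 136.8; q_1* = 20 + 1/3·136.8/13.25 = 23.4415; q_2* = 5 + 2/3·136.8/5.84 = 20.6164.
Utility at the optimum: U(23.4415, 20.6164) = 5.3824.

V = 5.3824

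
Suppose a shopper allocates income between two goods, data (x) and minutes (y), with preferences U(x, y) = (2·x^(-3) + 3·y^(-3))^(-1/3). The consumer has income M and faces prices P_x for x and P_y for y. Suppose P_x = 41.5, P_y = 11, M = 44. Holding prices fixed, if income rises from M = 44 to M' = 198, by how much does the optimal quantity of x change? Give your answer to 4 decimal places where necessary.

Δx* = 2.634

MU_x ∝ 2·x^(-4), MU_y ∝ 3·y^(-4), so MRS = (2/3)·(y/x)^(4) = P_x/P_y.
Hence y/x = ((3/2)·P_x/P_y)^(1/(4)), i.e. raised to the 0.25 power.
Substitute y = (y/x)·x into the budget: x* = M/(P_x + P_y·(y/x)).
Numerically y/x = 1.542363, so x* = 44/(41.5 + 11·1.542363) = 0.7526.
At M' = 198: x* = 3.3866. Change: 3.3866 − 0.7526 = 2.634.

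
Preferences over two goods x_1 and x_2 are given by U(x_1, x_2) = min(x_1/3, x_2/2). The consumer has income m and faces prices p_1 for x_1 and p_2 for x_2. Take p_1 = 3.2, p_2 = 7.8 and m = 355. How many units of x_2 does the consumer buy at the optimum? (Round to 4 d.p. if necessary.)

x_2* = 28.1746

Here 3·3.2 + 2·7.8 = 25.2, giving x_2* = 28.1746.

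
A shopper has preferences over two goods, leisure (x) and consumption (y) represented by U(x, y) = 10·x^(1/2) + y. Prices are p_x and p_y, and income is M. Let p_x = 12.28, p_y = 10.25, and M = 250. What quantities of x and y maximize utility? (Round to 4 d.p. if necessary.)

Set MRS = p_x/p_y: 5·x^(−1/2) = p_x/p_y.
Thus x* = (5·p_y/p_x)² — independent of M — with the rest of income spent on y.
Plugging in: x* = (5·10.25/12.28)² = 17.4177, y* = 3.523.

x* = 17.4177, y* = 3.523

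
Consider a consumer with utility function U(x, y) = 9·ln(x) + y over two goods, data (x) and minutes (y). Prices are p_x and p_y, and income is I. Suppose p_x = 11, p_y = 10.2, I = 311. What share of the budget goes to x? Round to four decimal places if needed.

Set MRS = p_x/p_y: (9/x)/1 = p_x/p_y.
So x*(p_x,p_y) = 9·p_y/p_x, independent of income; and y* = (I − 9·p_y)/p_y.
At the given prices: x* = 9·10.2/11 = 8.3455, and y* = 21.4902.
Expenditure on x: 11·8.3455 = 91.8; share = 0.2952.

share on x = 0.2952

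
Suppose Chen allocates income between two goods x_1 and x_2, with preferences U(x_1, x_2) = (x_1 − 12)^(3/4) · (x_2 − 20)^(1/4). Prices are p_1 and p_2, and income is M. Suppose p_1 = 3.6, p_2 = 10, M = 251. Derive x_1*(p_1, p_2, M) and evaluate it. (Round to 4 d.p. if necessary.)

x_1* = 13.625

After buying the subsistence bundle (12, 20), a share 0.75 of the remaining income goes to x_1: x_1* = 12 + 0.75·(M − 12p_1 − 20p_2)/p_1.
Discretionary income = 251 − 12·3.6 − 20·10 = 7.8; x_1* = 12 + 0.75·7.8/3.6 = 13.625.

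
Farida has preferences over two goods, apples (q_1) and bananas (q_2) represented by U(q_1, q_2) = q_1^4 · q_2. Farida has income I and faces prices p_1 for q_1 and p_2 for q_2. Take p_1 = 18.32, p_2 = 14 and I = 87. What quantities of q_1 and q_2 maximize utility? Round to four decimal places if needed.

q_1* = 3.7991, q_2* = 1.2429

The MRS is 4·q_2/q_1. Set MRS = p_1/p_2.
Rearranging, p_2·q_2 = (1/4)·p_1·q_1. Substituting into the budget gives p_1·q_1·(1 + (1/4)) = I.
Demand: q_1*(p_1,p_2,I) = 0.8·I/p_1 and q_2* = 0.2·I/p_2.
At p_1=18.32, p_2=14, I=87: q_1* = 0.8·87/18.32 = 3.7991, q_2* = 1.2429.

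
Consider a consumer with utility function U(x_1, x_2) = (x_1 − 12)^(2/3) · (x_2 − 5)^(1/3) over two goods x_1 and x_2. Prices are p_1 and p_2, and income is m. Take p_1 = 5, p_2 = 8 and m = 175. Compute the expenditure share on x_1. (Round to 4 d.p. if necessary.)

Let x_1' = x_1−12, x_2' = x_2−5. MRS = 2·x_2'/x_1' = p_1/p_2.
Substituting into the budget: x_1* = 12 + 2/3·(m − 12·p_1 − 5·p_2)/p_1, and x_2* = 5 + 1/3·(…)/p_2.
Discretionary income = 175 − 12·5 − 5·8 = 75; x_1* = 12 + 2/3·75/5 = 22; x_2* = 5 + 1/3·75/8 = 8.125.
Expenditure on x_1: 5·22 = 110; share = 0.6286.

share on x_1 = 0.6286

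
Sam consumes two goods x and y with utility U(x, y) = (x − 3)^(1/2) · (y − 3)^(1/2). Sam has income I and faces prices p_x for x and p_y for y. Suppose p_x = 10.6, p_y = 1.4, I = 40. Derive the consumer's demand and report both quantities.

x* = 3.1887, y* = 4.4286

MRS = (y−3)/(x−3). Tangency with p_x/p_y gives y−3 = (p_x/p_y)·(x−3).
After buying the subsistence bundle (3, 3), a share 0.5 of the remaining income goes to x: x* = 3 + 0.5·(I − 3p_x − 3p_y)/p_x.
Discretionary income = 40 − 3·10.6 − 3·1.4 = 4; x* = 3 + 0.5·4/10.6 = 3.1887; y* = 3 + 0.5·4/1.4 = 4.4286.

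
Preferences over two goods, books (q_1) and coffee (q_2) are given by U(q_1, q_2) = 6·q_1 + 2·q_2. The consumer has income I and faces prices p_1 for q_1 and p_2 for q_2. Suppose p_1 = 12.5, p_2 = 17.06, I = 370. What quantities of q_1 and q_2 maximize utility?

q_1* = 29.6, q_2* = 0

Perfect substitutes: compare marginal utility per dollar. 6/p_1 vs 2/p_2 → 0.48 vs 0.1172.
q_1 gives more utility per dollar, so spend all income on q_1: q_1* = I/p_1, q_2* = 0.
Numerically: q_1* = 29.6, q_2* = 0.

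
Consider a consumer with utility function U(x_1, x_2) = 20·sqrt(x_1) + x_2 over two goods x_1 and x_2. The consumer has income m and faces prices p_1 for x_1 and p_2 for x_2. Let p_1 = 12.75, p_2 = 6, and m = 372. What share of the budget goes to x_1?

share on x_1 = 0.759

Plugging in: x_1* = (10·6/12.75)² = 22.1453, x_2* = 14.9412.
Expenditure on x_1: 12.75·22.1453 = 282.3529; share = 0.759.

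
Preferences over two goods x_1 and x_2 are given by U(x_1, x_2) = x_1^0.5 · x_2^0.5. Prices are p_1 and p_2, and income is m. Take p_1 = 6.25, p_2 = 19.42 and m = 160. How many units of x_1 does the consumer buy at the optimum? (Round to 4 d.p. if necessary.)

Demand: x_1*(p_1,p_2,m) = 0.5·m/p_1 and x_2* = 0.5·m/p_2.
At p_1=6.25, p_2=19.42, m=160: x_1* = 0.5·160/6.25 = 12.8.

x_1* = 12.8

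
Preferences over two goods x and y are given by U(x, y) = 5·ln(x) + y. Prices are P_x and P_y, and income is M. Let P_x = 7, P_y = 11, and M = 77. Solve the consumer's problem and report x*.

MU_x = 5/x, MU_y = 1. Tangency: 5/x = P_x/P_y.
So x*(P_x,P_y) = 5·P_y/P_x, independent of income; and y* = (M − 5·P_y)/P_y.
At the given prices: x* = 5·11/7 = 7.8571.

x* = 7.8571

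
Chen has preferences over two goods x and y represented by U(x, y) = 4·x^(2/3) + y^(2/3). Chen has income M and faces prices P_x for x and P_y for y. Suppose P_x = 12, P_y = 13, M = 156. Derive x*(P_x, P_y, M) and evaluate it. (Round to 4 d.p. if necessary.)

Substitute y = (y/x)·x into the budget: x* = M/(P_x + P_y·(y/x)).
Numerically y/x = 0.012289, so x* = 156/(12 + 13·0.012289) = 12.8292.

x* = 12.8292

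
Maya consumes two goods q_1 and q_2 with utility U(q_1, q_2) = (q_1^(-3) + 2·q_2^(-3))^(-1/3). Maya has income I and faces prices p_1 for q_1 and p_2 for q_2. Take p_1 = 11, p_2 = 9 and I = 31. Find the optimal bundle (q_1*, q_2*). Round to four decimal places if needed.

From the CES first-order condition, (1/2)·(q_2/q_1)^(4) = p_1/p_2.
Hence q_2/q_1 = (2·p_1/p_2)^(1/(4)), i.e. raised to the 0.25 power.
With the ratio pinned down, the budget gives q_1* = I/(p_1 + p_2·(q_2/q_1)) and q_2* = (q_2/q_1)·q_1*.
Numerically q_2/q_1 = 1.250389, so q_1* = 31/(11 + 9·1.250389) = 1.393 and q_2* = 1.250389·1.393 = 1.7418.

q_1* = 1.393, q_2* = 1.7418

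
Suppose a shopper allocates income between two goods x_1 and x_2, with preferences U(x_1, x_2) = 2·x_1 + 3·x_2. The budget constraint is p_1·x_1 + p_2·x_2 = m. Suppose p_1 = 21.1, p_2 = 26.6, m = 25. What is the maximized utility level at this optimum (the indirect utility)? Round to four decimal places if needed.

Numerically: x_1* = 0, x_2* = 0.9398.
Utility at the optimum: U(0, 0.9398) = 2.8195.

V = 2.8195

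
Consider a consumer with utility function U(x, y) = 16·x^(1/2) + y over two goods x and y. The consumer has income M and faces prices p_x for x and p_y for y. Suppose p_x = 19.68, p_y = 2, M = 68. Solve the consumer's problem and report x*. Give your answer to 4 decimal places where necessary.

x* = 0.661

Set MRS = p_x/p_y: 8·x^(−1/2) = p_x/p_y.
Thus x* = (8·p_y/p_x)² — independent of M — with the rest of income spent on y.
Plugging in: x* = (8·2/19.68)² = 0.661.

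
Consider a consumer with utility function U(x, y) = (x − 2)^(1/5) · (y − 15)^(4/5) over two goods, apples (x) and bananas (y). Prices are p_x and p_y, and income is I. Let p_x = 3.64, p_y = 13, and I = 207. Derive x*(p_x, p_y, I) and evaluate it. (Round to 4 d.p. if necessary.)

Let x' = x−2, y' = y−15. MRS = (1/4)·y'/x' = p_x/p_y.
Substituting into the budget: x* = 2 + 0.2·(I − 2·p_x − 15·p_y)/p_x, and y* = 15 + 0.8·(…)/p_y.
Discretionary income = 207 − 2·3.64 − 15·13 = 4.72; x* = 2 + 0.2·4.72/3.64 = 2.2593.

x* = 2.2593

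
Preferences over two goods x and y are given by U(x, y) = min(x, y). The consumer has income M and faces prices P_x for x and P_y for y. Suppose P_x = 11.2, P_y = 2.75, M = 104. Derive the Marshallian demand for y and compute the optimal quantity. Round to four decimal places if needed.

y* = 7.4552

With perfect complements, no substitution: consume in ratio x:y = 1:1.
Budget: P_x·x + P_y·x = M, so (P_x + P_y)·x = M.
Demand: x*(P_x,P_y,M) = M/(P_x + P_y), y* = M/(P_x + P_y).
Here 11.2 + 2.75 = 13.95, giving y* = 7.4552.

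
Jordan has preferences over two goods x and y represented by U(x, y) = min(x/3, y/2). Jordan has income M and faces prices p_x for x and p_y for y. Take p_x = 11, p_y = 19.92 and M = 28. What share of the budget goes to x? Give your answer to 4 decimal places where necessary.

With perfect complements, no substitution: consume in ratio x:y = 3:2.
Budget: p_x·x + p_y·(2/3)·x = M, so (3·p_x + 2·p_y)·x = 3·M.
Demand: x*(p_x,p_y,M) = 3·M/(3·p_x + 2·p_y), y* = 2·M/(3·p_x + 2·p_y).
Here 3·11 + 2·19.92 = 72.84, giving x* = 1.1532 and y* = 0.7688.
Expenditure on x: 11·1.1532 = 12.6853; share = 0.453.

share on x = 0.453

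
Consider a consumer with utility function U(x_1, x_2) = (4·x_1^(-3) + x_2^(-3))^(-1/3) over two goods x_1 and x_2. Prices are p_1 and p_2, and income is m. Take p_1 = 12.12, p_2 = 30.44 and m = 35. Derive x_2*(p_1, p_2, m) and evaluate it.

MRS = MU_x_1/MU_x_2 = 4·(x_2/x_1)^(4). Set equal to p_1/p_2.
Hence x_2/x_1 = ((1/4)·p_1/p_2)^(1/(4)), i.e. raised to the 0.25 power.
Substitute x_2 = (x_2/x_1)·x_1 into the budget: x_1* = m/(p_1 + p_2·(x_2/x_1)).
Numerically x_2/x_1 = 0.561694, so x_1* = 35/(12.12 + 30.44·0.561694) = 1.1979 and x_2* = 0.561694·1.1979 = 0.6728.

x_2* = 0.6728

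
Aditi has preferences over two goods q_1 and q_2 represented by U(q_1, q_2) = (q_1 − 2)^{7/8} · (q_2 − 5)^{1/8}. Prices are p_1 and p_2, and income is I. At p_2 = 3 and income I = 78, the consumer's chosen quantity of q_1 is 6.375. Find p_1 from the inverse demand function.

Let q_1' = q_1−2, q_2' = q_2−5. MRS = 7·q_2'/q_1' = p_1/p_2.
Substituting into the budget: q_1* = 2 + 0.875·(I − 2·p_1 − 5·p_2)/p_1, and q_2* = 5 + 0.125·(…)/p_2.
Set q_1* = 6.375 in the demand function and solve for p_1: p_1 = 9.

p_1 = 9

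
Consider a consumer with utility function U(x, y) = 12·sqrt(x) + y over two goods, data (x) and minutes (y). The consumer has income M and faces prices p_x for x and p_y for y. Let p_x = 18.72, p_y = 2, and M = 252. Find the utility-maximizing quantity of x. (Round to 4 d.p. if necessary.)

Utility is quasi-linear in y; the FOC for x is 6/√x = p_x/p_y.
Thus x* = (6·p_y/p_x)² — independent of M — with the rest of income spent on y.
Plugging in: x* = (6·2/18.72)² = 0.4109.

x* = 0.4109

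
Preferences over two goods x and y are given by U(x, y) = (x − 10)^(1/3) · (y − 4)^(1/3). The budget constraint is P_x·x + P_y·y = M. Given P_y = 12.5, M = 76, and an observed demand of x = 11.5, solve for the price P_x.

This is Cobb-Douglas in (x−10, y−4): tangency gives 1/3·P_y·(y−4) = 1/3·P_x·(x−10).
After buying the subsistence bundle (10, 4), a share 0.5 of the remaining income goes to x: x* = 10 + 0.5·(M − 10P_x − 4P_y)/P_x.
Set x* = 11.5 in the demand function and solve for P_x: P_x = 2.

P_x = 2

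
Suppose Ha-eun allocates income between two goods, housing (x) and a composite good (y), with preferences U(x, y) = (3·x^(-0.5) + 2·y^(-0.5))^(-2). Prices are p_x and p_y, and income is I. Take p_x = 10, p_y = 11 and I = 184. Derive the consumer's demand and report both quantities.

MRS = MU_x/MU_y = (3/2)·(y/x)^(1.5). Set equal to p_x/p_y.
Solve for the ratio: y/x = [(2/3)·p_x/p_y]^(2/3).
With the ratio pinned down, the budget gives x* = I/(p_x + p_y·(y/x)) and y* = (y/x)·x*.
Numerically y/x = 0.716161, so x* = 184/(10 + 11·0.716161) = 10.2921 and y* = 0.716161·10.2921 = 7.3708.

x* = 10.2921, y* = 7.3708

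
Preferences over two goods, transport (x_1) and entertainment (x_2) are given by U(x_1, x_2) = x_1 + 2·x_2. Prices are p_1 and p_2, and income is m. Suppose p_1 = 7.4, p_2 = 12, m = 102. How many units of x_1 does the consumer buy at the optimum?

x_1* = 0

Perfect substitutes: compare marginal utility per dollar. 1/p_1 vs 2/p_2 → 0.1351 vs 0.1667.
x_2 gives more utility per dollar, so spend all income on x_2: x_2* = m/p_2, x_1* = 0.
Numerically: x_1* = 0, x_2* = 8.5.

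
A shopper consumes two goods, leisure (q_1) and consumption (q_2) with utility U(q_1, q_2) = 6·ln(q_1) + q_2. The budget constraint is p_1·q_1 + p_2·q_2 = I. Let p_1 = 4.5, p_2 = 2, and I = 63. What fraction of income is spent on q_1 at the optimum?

So q_1*(p_1,p_2) = 6·p_2/p_1, independent of income; and q_2* = (I − 6·p_2)/p_2.
At the given prices: q_1* = 6·2/4.5 = 2.6667, and q_2* = 25.5.
Expenditure on q_1: 4.5·2.6667 = 12; share = 0.1905.

share on q_1 = 0.1905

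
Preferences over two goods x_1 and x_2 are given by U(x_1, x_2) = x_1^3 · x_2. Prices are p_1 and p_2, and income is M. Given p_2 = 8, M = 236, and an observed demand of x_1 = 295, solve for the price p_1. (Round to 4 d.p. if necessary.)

p_1 = 0.6

Tangency: MRS = 3·x_2/x_1 = p_1/p_2.
Rearranging, p_2·x_2 = (1/3)·p_1·x_1. Substituting into the budget gives p_1·x_1·(1 + (1/3)) = M.
Demand: x_1*(p_1,p_2,M) = 0.75·M/p_1 and x_2* = 0.25·M/p_2.
Set x_1* = 295 in the demand function and solve for p_1: p_1 = 0.6.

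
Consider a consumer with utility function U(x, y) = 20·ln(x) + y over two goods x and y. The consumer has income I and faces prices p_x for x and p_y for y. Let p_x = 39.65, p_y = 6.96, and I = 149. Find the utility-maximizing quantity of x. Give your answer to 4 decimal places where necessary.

x* = 3.5107

MU_x = 20/x, MU_y = 1. Tangency: 20/x = p_x/p_y.
So x*(p_x,p_y) = 20·p_y/p_x, independent of income; and y* = (I − 20·p_y)/p_y.
At the given prices: x* = 20·6.96/39.65 = 3.5107.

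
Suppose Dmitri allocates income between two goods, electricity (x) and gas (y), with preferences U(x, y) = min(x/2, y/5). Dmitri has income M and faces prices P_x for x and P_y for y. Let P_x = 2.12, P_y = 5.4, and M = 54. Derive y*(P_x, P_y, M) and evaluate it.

Leontief preferences: the optimum is at the kink where x/2 = y/5, i.e. y = (5/2)·x.
Budget: P_x·x + P_y·(5/2)·x = M, so (2·P_x + 5·P_y)·x = 2·M.
Demand: x*(P_x,P_y,M) = 2·M/(2·P_x + 5·P_y), y* = 5·M/(2·P_x + 5·P_y).
Here 2·2.12 + 5·5.4 = 31.24, giving y* = 8.6428.

y* = 8.6428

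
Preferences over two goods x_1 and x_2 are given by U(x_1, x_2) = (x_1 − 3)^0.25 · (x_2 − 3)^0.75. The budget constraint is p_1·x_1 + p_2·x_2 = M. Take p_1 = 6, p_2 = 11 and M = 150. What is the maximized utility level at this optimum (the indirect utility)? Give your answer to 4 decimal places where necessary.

MRS = (1/3)·(x_2−3)/(x_1−3). Tangency with p_1/p_2 gives x_2−3 = 3·(p_1/p_2)·(x_1−3).
Substituting into the budget: x_1* = 3 + 0.25·(M − 3·p_1 − 3·p_2)/p_1, and x_2* = 3 + 0.75·(…)/p_2.
Discretionary income = 150 − 3·6 − 3·11 = 99; x_1* = 3 + 0.25·99/6 = 7.125; x_2* = 3 + 0.75·99/11 = 9.75.
Utility at the optimum: U(7.125, 9.75) = 5.9681.

V = 5.9681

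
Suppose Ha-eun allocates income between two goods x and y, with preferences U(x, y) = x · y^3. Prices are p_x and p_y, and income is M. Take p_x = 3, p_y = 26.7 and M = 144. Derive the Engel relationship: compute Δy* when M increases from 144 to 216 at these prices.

Δy* = 2.0225

MU_x/MU_y = (y)/(3·x); tangency sets this equal to p_x/p_y.
So p_y·y = 3·p_x·x; combined with the budget, a share 0.25 of income goes to x.
Demand: x*(p_x,p_y,M) = 0.25·M/p_x and y* = 0.75·M/p_y.
At p_x=3, p_y=26.7, M=144: y* = 0.75·144/26.7 = 4.0449.
At M' = 216: y* = 6.0674. Change: 6.0674 − 4.0449 = 2.0225.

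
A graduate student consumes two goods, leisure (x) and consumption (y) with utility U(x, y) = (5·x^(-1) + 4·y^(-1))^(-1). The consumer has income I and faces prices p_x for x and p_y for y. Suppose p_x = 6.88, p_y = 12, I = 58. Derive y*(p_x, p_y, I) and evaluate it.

y* = 2.6175

From the CES first-order condition, (5/4)·(y/x)^(2) = p_x/p_y.
Hence y/x = ((4/5)·p_x/p_y)^(1/(2)), i.e. raised to the 0.5 power.
With the ratio pinned down, the budget gives x* = I/(p_x + p_y·(y/x)) and y* = (y/x)·x*.
Numerically y/x = 0.677249, so x* = 58/(6.88 + 12·0.677249) = 3.8649 and y* = 0.677249·3.8649 = 2.6175.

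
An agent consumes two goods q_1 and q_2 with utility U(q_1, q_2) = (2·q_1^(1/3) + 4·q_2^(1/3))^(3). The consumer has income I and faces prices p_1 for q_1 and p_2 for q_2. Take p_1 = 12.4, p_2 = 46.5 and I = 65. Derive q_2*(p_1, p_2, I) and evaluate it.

Substitute q_2 = (q_2/q_1)·q_1 into the budget: q_1* = I/(p_1 + p_2·(q_2/q_1)).
Numerically q_2/q_1 = 0.389492, so q_1* = 65/(12.4 + 46.5·0.389492) = 2.1304 and q_2* = 0.389492·2.1304 = 0.8298.

q_2* = 0.8298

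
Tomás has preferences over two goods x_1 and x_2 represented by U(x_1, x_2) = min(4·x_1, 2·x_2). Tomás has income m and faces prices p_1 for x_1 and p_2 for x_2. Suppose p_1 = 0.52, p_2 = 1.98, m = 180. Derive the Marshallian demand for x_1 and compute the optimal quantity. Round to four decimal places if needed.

With perfect complements, no substitution: consume in ratio x_1:x_2 = 2:4.
Budget: p_1·x_1 + p_2·2·x_1 = m, so (2·p_1 + 4·p_2)·x_1 = 2·m.
Demand: x_1*(p_1,p_2,m) = 2·m/(2·p_1 + 4·p_2), x_2* = 4·m/(2·p_1 + 4·p_2).
Here 2·0.52 + 4·1.98 = 8.96, giving x_1* = 40.1786.

x_1* = 40.1786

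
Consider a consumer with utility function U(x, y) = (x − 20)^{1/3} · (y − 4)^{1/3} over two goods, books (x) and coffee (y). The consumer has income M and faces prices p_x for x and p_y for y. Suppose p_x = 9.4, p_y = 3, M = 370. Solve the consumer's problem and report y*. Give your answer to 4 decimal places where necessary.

y* = 32.3333

This is Cobb-Douglas in (x−20, y−4): tangency gives 1/3·p_y·(y−4) = 1/3·p_x·(x−20).
Substituting into the budget: x* = 20 + 0.5·(M − 20·p_x − 4·p_y)/p_x, and y* = 4 + 0.5·(…)/p_y.
Discretionary income = 370 − 20·9.4 − 4·3 = 170; y* = 4 + 0.5·170/3 = 32.3333.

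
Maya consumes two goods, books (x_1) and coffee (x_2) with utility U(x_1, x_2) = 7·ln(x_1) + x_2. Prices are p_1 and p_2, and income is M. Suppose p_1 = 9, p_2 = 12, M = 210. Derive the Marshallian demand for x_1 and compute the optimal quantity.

x_1* = 9.3333

MU_x_1 = 7/x_1, MU_x_2 = 1. Tangency: 7/x_1 = p_1/p_2.
So x_1*(p_1,p_2) = 7·p_2/p_1, independent of income; and x_2* = (M − 7·p_2)/p_2.
At the given prices: x_1* = 7·12/9 = 9.3333.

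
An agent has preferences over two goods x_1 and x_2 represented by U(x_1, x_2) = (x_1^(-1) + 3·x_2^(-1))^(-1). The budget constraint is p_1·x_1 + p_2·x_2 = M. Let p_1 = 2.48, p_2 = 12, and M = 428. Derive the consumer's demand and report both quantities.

x_1* = 35.8795, x_2* = 28.2516

MRS = MU_x_1/MU_x_2 = (1/3)·(x_2/x_1)^(2). Set equal to p_1/p_2.
Hence x_2/x_1 = (3·p_1/p_2)^(1/(2)), i.e. raised to the 0.5 power.
With the ratio pinned down, the budget gives x_1* = M/(p_1 + p_2·(x_2/x_1)) and x_2* = (x_2/x_1)·x_1*.
Numerically x_2/x_1 = 0.787401, so x_1* = 428/(2.48 + 12·0.787401) = 35.8795 and x_2* = 0.787401·35.8795 = 28.2516.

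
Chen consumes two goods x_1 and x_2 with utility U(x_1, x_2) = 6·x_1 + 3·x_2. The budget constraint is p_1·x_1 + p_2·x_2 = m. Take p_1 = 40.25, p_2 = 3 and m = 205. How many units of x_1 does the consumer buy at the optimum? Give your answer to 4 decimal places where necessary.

Perfect substitutes: compare marginal utility per dollar. 6/p_1 vs 3/p_2 → 0.1491 vs 1.
x_2 gives more utility per dollar, so spend all income on x_2: x_2* = m/p_2, x_1* = 0.
Numerically: x_1* = 0, x_2* = 68.3333.

x_1* = 0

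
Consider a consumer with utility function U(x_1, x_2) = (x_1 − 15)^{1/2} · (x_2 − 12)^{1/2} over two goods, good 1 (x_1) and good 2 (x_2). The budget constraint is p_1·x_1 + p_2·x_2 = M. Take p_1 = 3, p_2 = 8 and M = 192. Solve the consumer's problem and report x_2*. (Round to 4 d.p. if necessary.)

x_2* = 15.1875

Let x_1' = x_1−15, x_2' = x_2−12. MRS = x_2'/x_1' = p_1/p_2.
Substituting into the budget: x_1* = 15 + 0.5·(M − 15·p_1 − 12·p_2)/p_1, and x_2* = 12 + 0.5·(…)/p_2.
Discretionary income = 192 − 15·3 − 12·8 = 51; x_2* = 12 + 0.5·51/8 = 15.1875.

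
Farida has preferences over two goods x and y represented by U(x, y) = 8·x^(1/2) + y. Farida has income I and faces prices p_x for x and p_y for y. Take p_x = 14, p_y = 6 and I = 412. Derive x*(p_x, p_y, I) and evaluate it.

Utility is quasi-linear in y; the FOC for x is 4/√x = p_x/p_y.
Solve: √x = 4·p_y/p_x, so x*(p_x,p_y) = (4·p_y/p_x)², and y* = (I − p_x·x*)/p_y.
Plugging in: x* = (4·6/14)² = 2.9388.

x* = 2.9388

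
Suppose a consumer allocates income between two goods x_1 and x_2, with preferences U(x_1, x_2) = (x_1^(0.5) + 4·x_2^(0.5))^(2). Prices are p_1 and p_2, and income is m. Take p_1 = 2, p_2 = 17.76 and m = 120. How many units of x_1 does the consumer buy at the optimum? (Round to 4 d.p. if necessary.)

x_1* = 21.4148

MU_x_1 ∝ x_1^(-0.5), MU_x_2 ∝ 4·x_2^(-0.5), so MRS = (1/4)·(x_2/x_1)^(0.5) = p_1/p_2.
Solve for the ratio: x_2/x_1 = [4·p_1/p_2]^(2).
Substitute x_2 = (x_2/x_1)·x_1 into the budget: x_1* = m/(p_1 + p_2·(x_2/x_1)).
Numerically x_2/x_1 = 0.202906, so x_1* = 120/(2 + 17.76·0.202906) = 21.4148.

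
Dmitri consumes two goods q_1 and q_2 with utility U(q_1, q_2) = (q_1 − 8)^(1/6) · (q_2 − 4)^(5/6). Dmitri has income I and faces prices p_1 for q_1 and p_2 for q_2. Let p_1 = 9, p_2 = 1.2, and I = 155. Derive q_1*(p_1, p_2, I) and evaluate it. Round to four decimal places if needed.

MRS = (1/5)·(q_2−4)/(q_1−8). Tangency with p_1/p_2 gives q_2−4 = 5·(p_1/p_2)·(q_1−8).
After buying the subsistence bundle (8, 4), a share 1/6 of the remaining income goes to q_1: q_1* = 8 + 1/6·(I − 8p_1 − 4p_2)/p_1.
Discretionary income = 155 − 8·9 − 4·1.2 = 78.2; q_1* = 8 + 1/6·78.2/9 = 9.4481.

q_1* = 9.4481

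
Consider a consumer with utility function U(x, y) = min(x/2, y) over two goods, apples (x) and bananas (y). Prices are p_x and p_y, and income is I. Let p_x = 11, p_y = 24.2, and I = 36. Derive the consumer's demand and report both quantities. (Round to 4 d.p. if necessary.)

x* = 1.5584, y* = 0.7792

With perfect complements, no substitution: consume in ratio x:y = 2:1.
Budget: p_x·x + p_y·(1/2)·x = I, so (2·p_x + p_y)·x = 2·I.
Demand: x*(p_x,p_y,I) = 2·I/(2·p_x + p_y), y* = I/(2·p_x + p_y).
Here 2·11 + 24.2 = 46.2, giving x* = 1.5584 and y* = 0.7792.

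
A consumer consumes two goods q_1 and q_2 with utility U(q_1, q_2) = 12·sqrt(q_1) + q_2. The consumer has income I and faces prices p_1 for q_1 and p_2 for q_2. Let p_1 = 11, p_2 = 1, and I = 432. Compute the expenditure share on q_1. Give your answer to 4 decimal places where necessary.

share on q_1 = 0.0076

Utility is quasi-linear in q_2; the FOC for q_1 is 6/√q_1 = p_1/p_2.
Solve: √q_1 = 6·p_2/p_1, so q_1*(p_1,p_2) = (6·p_2/p_1)², and q_2* = (I − p_1·q_1*)/p_2.
Plugging in: q_1* = (6·1/11)² = 0.2975, q_2* = 428.7273.
Expenditure on q_1: 11·0.2975 = 3.2727; share = 0.0076.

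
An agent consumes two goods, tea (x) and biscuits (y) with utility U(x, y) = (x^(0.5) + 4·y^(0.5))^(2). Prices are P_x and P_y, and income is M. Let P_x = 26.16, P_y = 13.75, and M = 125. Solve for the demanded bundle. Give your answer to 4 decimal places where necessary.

MRS = MU_x/MU_y = (1/4)·(y/x)^(0.5). Set equal to P_x/P_y.
Hence y/x = (4·P_x/P_y)^(1/(0.5)), i.e. raised to the 2 power.
With the ratio pinned down, the budget gives x* = M/(P_x + P_y·(y/x)) and y* = (y/x)·x*.
Numerically y/x = 57.914867, so x* = 125/(26.16 + 13.75·57.914867) = 0.152 and y* = 57.914867·0.152 = 8.8018.

x* = 0.152, y* = 8.8018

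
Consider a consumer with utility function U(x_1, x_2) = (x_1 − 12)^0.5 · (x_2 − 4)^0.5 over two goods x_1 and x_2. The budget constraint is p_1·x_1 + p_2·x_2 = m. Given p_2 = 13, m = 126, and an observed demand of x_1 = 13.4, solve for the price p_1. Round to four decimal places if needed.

p_1 = 5

MRS = (x_2−4)/(x_1−12). Tangency with p_1/p_2 gives x_2−4 = (p_1/p_2)·(x_1−12).
After buying the subsistence bundle (12, 4), a share 0.5 of the remaining income goes to x_1: x_1* = 12 + 0.5·(m − 12p_1 − 4p_2)/p_1.
Set x_1* = 13.4 in the demand function and solve for p_1: p_1 = 5.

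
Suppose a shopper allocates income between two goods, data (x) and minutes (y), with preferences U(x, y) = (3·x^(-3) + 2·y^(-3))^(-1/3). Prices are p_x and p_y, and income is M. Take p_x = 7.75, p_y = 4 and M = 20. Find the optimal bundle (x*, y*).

Numerically y/x = 1.066075, so x* = 20/(7.75 + 4·1.066075) = 1.6647 and y* = 1.066075·1.6647 = 1.7747.

x* = 1.6647, y* = 1.7747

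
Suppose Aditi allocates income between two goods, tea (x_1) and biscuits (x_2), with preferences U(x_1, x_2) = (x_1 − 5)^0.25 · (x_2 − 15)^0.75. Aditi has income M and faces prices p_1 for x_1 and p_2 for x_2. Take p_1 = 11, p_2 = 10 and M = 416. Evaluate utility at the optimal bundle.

V = 11.7413

MRS = (1/3)·(x_2−15)/(x_1−5). Tangency with p_1/p_2 gives x_2−15 = 3·(p_1/p_2)·(x_1−5).
Substituting into the budget: x_1* = 5 + 0.25·(M − 5·p_1 − 15·p_2)/p_1, and x_2* = 15 + 0.75·(…)/p_2.
Discretionary income = 416 − 5·11 − 15·10 = 211; x_1* = 5 + 0.25·211/11 = 9.7955; x_2* = 15 + 0.75·211/10 = 30.825.
Utility at the optimum: U(9.7955, 30.825) = 11.7413.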